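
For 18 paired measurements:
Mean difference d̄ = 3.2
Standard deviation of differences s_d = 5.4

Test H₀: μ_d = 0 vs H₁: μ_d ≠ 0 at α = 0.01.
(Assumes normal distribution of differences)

Answer: t = 2.5141, fail to reject H₀

Derivation:
df = n - 1 = 17
SE = s_d/√n = 5.4/√18 = 1.2728
t = d̄/SE = 3.2/1.2728 = 2.5141
Critical value: t_{0.005,17} = ±2.898
p-value ≈ 0.0223
Decision: fail to reject H₀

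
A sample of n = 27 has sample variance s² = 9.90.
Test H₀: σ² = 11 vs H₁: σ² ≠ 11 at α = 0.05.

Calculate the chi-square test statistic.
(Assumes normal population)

df = n - 1 = 26
χ² = (n-1)s²/σ₀² = 26×9.90/11 = 23.4000
Critical values: χ²_{0.975,26} = 13.844, χ²_{0.025,26} = 41.923
Rejection region: χ² < 13.844 or χ² > 41.923
Decision: fail to reject H₀

Answer: χ² = 23.4000, fail to reject H₀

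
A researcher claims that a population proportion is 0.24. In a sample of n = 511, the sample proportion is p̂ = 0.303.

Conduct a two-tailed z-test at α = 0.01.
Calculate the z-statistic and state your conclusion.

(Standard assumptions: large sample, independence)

Answer: z = 3.3346, reject H₀

Derivation:
H₀: p = 0.24, H₁: p ≠ 0.24
Standard error: SE = √(p₀(1-p₀)/n) = √(0.24×0.76/511) = 0.018893
z-statistic: z = (p̂ - p₀)/SE = (0.303 - 0.24)/0.018893 = 3.3346
Critical value: z_0.005 = ±2.576
p-value = 0.0009
Decision: reject H₀ at α = 0.01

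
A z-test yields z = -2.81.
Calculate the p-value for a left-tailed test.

Answer: p-value ≈ 0.0025

Derivation:
For z = -2.81:
p = P(Z < -2.81) = Φ(-2.81) = 0.0025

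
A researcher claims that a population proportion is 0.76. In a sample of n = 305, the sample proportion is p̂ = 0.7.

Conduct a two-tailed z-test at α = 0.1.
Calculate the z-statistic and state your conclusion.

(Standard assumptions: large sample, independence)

H₀: p = 0.76, H₁: p ≠ 0.76
Standard error: SE = √(p₀(1-p₀)/n) = √(0.76×0.24/305) = 0.024455
z-statistic: z = (p̂ - p₀)/SE = (0.7 - 0.76)/0.024455 = -2.4535
Critical value: z_0.05 = ±1.645
p-value = 0.0141
Decision: reject H₀ at α = 0.1

Answer: z = -2.4535, reject H₀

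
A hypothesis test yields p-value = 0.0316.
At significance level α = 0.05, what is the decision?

Compare p-value to α:
0.0316 < 0.05
Decision: reject H₀

Answer: reject H₀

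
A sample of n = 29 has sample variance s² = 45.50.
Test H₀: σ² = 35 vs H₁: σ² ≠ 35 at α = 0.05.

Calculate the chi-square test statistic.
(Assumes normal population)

Answer: χ² = 36.4000, fail to reject H₀

Derivation:
df = n - 1 = 28
χ² = (n-1)s²/σ₀² = 28×45.50/35 = 36.4000
Critical values: χ²_{0.975,28} = 15.308, χ²_{0.025,28} = 44.461
Rejection region: χ² < 15.308 or χ² > 44.461
Decision: fail to reject H₀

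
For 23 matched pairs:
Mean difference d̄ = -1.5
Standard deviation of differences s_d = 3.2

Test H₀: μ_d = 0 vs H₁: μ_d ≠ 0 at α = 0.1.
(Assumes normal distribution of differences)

df = n - 1 = 22
SE = s_d/√n = 3.2/√23 = 0.6672
t = d̄/SE = -1.5/0.6672 = -2.2482
Critical value: t_{0.05,22} = ±1.717
p-value ≈ 0.0349
Decision: reject H₀

Answer: t = -2.2482, reject H₀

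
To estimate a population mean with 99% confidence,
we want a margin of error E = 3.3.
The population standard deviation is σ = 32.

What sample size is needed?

z_0.005 = 2.576
n = (z×σ/E)² = (2.576×32/3.3)²
n = 623.9701
Round up: n = 624

Answer: n = 624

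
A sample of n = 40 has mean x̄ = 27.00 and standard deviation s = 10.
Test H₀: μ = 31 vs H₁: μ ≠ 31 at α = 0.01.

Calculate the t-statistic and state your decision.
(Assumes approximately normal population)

Answer: t = -2.5299, fail to reject H₀

Derivation:
df = n - 1 = 39
SE = s/√n = 10/√40 = 1.5811
t = (x̄ - μ₀)/SE = (27.00 - 31)/1.5811 = -2.5299
Critical value: t_{0.005,39} = ±2.708
p-value ≈ 0.0156
Decision: fail to reject H₀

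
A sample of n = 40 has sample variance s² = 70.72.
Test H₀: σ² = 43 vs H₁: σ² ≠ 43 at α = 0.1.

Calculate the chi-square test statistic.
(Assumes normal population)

df = n - 1 = 39
χ² = (n-1)s²/σ₀² = 39×70.72/43 = 64.1414
Critical values: χ²_{0.95,39} = 25.695, χ²_{0.05,39} = 54.572
Rejection region: χ² < 25.695 or χ² > 54.572
Decision: reject H₀

Answer: χ² = 64.1414, reject H₀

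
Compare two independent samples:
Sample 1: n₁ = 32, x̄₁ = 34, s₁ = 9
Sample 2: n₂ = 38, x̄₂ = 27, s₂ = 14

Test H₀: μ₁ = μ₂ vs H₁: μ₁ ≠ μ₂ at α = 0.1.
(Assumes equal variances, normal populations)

Pooled variance: s²_p = [31×9² + 37×14²]/(68) = 143.5735
s_p = 11.9822
SE = s_p×√(1/n₁ + 1/n₂) = 11.9822×√(1/32 + 1/38) = 2.8749
t = (x̄₁ - x̄₂)/SE = (34 - 27)/2.8749 = 2.4349
df = 68, t-critical = ±1.668
Decision: reject H₀

Answer: t = 2.4349, reject H₀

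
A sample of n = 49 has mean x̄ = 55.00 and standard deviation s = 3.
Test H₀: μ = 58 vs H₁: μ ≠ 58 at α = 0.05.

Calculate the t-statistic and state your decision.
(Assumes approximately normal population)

df = n - 1 = 48
SE = s/√n = 3/√49 = 0.4286
t = (x̄ - μ₀)/SE = (55.00 - 58)/0.4286 = -6.9995
Critical value: t_{0.025,48} = ±2.011
p-value < 0.0001
Decision: reject H₀

Answer: t = -6.9995, reject H₀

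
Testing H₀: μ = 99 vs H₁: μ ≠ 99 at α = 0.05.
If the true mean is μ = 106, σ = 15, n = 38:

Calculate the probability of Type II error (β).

SE = σ/√n = 15/√38 = 2.4333
Critical values: μ₀ ± z_0.025×SE = 99 ± 1.960×2.4333
Acceptance region: (94.2307, 103.7693)
Under H₁ (μ = 106): z_high = (103.7693 - 106)/2.4333 = -0.9167, z_low = (94.2307 - 106)/2.4333 = -4.8368
β = P(not reject | H₁) = Φ(-0.9167) - Φ(-4.8368) ≈ 0.1796

Answer: β ≈ 0.1796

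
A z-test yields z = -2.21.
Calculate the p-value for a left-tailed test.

For z = -2.21:
p = P(Z < -2.21) = Φ(-2.21) = 0.0136

Answer: p-value ≈ 0.0136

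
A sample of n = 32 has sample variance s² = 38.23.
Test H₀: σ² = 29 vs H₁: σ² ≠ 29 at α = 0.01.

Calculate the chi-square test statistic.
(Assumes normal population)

Answer: χ² = 40.8666, fail to reject H₀

Derivation:
df = n - 1 = 31
χ² = (n-1)s²/σ₀² = 31×38.23/29 = 40.8666
Critical values: χ²_{0.995,31} = 14.458, χ²_{0.005,31} = 55.003
Rejection region: χ² < 14.458 or χ² > 55.003
Decision: fail to reject H₀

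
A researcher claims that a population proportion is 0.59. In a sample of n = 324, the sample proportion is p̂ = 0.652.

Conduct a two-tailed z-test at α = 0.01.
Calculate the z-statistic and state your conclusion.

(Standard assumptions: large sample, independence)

Answer: z = 2.2691, fail to reject H₀

Derivation:
H₀: p = 0.59, H₁: p ≠ 0.59
Standard error: SE = √(p₀(1-p₀)/n) = √(0.59×0.41/324) = 0.027324
z-statistic: z = (p̂ - p₀)/SE = (0.652 - 0.59)/0.027324 = 2.2691
Critical value: z_0.005 = ±2.576
p-value = 0.0233
Decision: fail to reject H₀ at α = 0.01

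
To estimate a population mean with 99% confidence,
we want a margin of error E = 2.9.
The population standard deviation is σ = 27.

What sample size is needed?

Answer: n = 576

Derivation:
z_0.005 = 2.576
n = (z×σ/E)² = (2.576×27/2.9)²
n = 575.2058
Round up: n = 576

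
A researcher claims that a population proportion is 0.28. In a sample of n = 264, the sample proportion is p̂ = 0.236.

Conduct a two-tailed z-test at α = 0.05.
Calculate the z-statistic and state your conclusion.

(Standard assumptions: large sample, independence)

H₀: p = 0.28, H₁: p ≠ 0.28
Standard error: SE = √(p₀(1-p₀)/n) = √(0.28×0.72/264) = 0.027634
z-statistic: z = (p̂ - p₀)/SE = (0.236 - 0.28)/0.027634 = -1.5922
Critical value: z_0.025 = ±1.960
p-value = 0.1113
Decision: fail to reject H₀ at α = 0.05

Answer: z = -1.5922, fail to reject H₀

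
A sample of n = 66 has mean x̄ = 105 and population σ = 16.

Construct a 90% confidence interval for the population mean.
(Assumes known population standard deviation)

Confidence level: 90%, α = 0.1
z_0.05 = 1.645
SE = σ/√n = 16/√66 = 1.9695
Margin of error = 1.645 × 1.9695 = 3.2398
CI: x̄ ± margin = 105 ± 3.2398
CI: (101.7602, 108.2398)

Answer: (101.7602, 108.2398)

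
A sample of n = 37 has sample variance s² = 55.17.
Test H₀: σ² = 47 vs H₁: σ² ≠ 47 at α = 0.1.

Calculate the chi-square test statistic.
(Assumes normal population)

df = n - 1 = 36
χ² = (n-1)s²/σ₀² = 36×55.17/47 = 42.2579
Critical values: χ²_{0.95,36} = 23.269, χ²_{0.05,36} = 50.998
Rejection region: χ² < 23.269 or χ² > 50.998
Decision: fail to reject H₀

Answer: χ² = 42.2579, fail to reject H₀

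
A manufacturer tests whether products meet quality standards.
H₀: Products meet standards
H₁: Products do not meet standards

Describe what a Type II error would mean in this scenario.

Type I error: rejecting H₀ when it is actually true (false positive).
Type II error: failing to reject H₀ when H₁ is actually true (false negative).

Answer: Accepting products as meeting standards when they don't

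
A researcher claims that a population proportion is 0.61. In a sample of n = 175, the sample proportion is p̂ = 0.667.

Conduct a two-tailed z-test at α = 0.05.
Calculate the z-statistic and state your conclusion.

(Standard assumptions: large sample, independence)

Answer: z = 1.5460, fail to reject H₀

Derivation:
H₀: p = 0.61, H₁: p ≠ 0.61
Standard error: SE = √(p₀(1-p₀)/n) = √(0.61×0.39/175) = 0.036870
z-statistic: z = (p̂ - p₀)/SE = (0.667 - 0.61)/0.036870 = 1.5460
Critical value: z_0.025 = ±1.960
p-value = 0.1221
Decision: fail to reject H₀ at α = 0.05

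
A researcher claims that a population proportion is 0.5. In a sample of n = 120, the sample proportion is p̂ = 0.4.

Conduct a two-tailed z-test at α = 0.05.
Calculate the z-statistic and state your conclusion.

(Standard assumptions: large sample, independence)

H₀: p = 0.5, H₁: p ≠ 0.5
Standard error: SE = √(p₀(1-p₀)/n) = √(0.5×0.5/120) = 0.045644
z-statistic: z = (p̂ - p₀)/SE = (0.4 - 0.5)/0.045644 = -2.1909
Critical value: z_0.025 = ±1.960
p-value = 0.0285
Decision: reject H₀ at α = 0.05

Answer: z = -2.1909, reject H₀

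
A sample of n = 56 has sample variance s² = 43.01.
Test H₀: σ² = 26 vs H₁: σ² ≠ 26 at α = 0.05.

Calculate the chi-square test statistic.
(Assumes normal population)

Answer: χ² = 90.9827, reject H₀

Derivation:
df = n - 1 = 55
χ² = (n-1)s²/σ₀² = 55×43.01/26 = 90.9827
Critical values: χ²_{0.975,55} = 36.398, χ²_{0.025,55} = 77.380
Rejection region: χ² < 36.398 or χ² > 77.380
Decision: reject H₀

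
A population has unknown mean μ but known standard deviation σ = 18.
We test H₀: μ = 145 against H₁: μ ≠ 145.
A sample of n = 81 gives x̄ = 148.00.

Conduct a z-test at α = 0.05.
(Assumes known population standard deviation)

Standard error: SE = σ/√n = 18/√81 = 2.0000
z-statistic: z = (x̄ - μ₀)/SE = (148.00 - 145)/2.0000 = 1.5000
Critical value: ±1.960
p-value = 0.1336
Decision: fail to reject H₀

Answer: z = 1.5000, fail to reject H₀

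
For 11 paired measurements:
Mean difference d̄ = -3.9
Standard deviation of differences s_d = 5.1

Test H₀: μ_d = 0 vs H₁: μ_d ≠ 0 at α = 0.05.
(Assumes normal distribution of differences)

Answer: t = -2.5363, reject H₀

Derivation:
df = n - 1 = 10
SE = s_d/√n = 5.1/√11 = 1.5377
t = d̄/SE = -3.9/1.5377 = -2.5363
Critical value: t_{0.025,10} = ±2.228
p-value ≈ 0.0296
Decision: reject H₀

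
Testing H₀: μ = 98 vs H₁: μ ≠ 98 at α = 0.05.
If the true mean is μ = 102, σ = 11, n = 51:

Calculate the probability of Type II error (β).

Answer: β ≈ 0.2621

Derivation:
SE = σ/√n = 11/√51 = 1.5403
Critical values: μ₀ ± z_0.025×SE = 98 ± 1.960×1.5403
Acceptance region: (94.9810, 101.0190)
Under H₁ (μ = 102): z_high = (101.0190 - 102)/1.5403 = -0.6369, z_low = (94.9810 - 102)/1.5403 = -4.5569
β = P(not reject | H₁) = Φ(-0.6369) - Φ(-4.5569) ≈ 0.2621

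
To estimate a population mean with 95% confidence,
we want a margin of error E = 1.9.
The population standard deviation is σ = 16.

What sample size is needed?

Answer: n = 273

Derivation:
z_0.025 = 1.960
n = (z×σ/E)² = (1.960×16/1.9)²
n = 272.4237
Round up: n = 273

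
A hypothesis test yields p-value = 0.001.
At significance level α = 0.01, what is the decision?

Answer: reject H₀

Derivation:
Compare p-value to α:
0.001 < 0.01
Decision: reject H₀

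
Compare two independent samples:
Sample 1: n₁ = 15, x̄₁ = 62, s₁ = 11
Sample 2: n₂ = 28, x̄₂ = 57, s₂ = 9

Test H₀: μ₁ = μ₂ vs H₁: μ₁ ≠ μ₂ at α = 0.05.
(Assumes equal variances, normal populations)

Answer: t = 1.6061, fail to reject H₀

Derivation:
Pooled variance: s²_p = [14×11² + 27×9²]/(41) = 94.6585
s_p = 9.7293
SE = s_p×√(1/n₁ + 1/n₂) = 9.7293×√(1/15 + 1/28) = 3.1131
t = (x̄₁ - x̄₂)/SE = (62 - 57)/3.1131 = 1.6061
df = 41, t-critical = ±2.020
Decision: fail to reject H₀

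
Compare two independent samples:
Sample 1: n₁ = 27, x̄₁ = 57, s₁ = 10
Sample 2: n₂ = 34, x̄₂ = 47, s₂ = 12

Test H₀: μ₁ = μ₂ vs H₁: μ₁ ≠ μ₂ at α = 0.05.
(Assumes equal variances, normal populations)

Pooled variance: s²_p = [26×10² + 33×12²]/(59) = 124.6102
s_p = 11.1629
SE = s_p×√(1/n₁ + 1/n₂) = 11.1629×√(1/27 + 1/34) = 2.8775
t = (x̄₁ - x̄₂)/SE = (57 - 47)/2.8775 = 3.4752
df = 59, t-critical = ±2.001
Decision: reject H₀

Answer: t = 3.4752, reject H₀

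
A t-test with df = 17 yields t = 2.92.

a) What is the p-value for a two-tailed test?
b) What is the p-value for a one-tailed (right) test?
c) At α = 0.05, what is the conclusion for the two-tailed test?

Using t-distribution with df = 17:
a) Two-tailed: p = 2×P(T > 2.92) = 0.0095
b) One-tailed: p = P(T > 2.92) = 0.0048
c) 0.0095 < 0.05, reject H₀

Answer: a) 0.0095, b) 0.0048, c) reject H₀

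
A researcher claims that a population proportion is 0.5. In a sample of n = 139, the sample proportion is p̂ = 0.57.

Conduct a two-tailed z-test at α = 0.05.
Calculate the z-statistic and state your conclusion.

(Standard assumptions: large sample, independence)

Answer: z = 1.6506, fail to reject H₀

Derivation:
H₀: p = 0.5, H₁: p ≠ 0.5
Standard error: SE = √(p₀(1-p₀)/n) = √(0.5×0.5/139) = 0.042409
z-statistic: z = (p̂ - p₀)/SE = (0.57 - 0.5)/0.042409 = 1.6506
Critical value: z_0.025 = ±1.960
p-value = 0.0988
Decision: fail to reject H₀ at α = 0.05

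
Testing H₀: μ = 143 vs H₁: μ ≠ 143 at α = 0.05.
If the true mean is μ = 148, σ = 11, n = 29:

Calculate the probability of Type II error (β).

SE = σ/√n = 11/√29 = 2.0426
Critical values: μ₀ ± z_0.025×SE = 143 ± 1.960×2.0426
Acceptance region: (138.9965, 147.0035)
Under H₁ (μ = 148): z_high = (147.0035 - 148)/2.0426 = -0.4879, z_low = (138.9965 - 148)/2.0426 = -4.4079
β = P(not reject | H₁) = Φ(-0.4879) - Φ(-4.4079) ≈ 0.3128

Answer: β ≈ 0.3128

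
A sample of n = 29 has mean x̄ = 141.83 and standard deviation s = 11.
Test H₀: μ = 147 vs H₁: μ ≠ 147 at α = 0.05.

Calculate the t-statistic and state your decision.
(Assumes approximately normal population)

Answer: t = -2.5311, reject H₀

Derivation:
df = n - 1 = 28
SE = s/√n = 11/√29 = 2.0426
t = (x̄ - μ₀)/SE = (141.83 - 147)/2.0426 = -2.5311
Critical value: t_{0.025,28} = ±2.048
p-value ≈ 0.0173
Decision: reject H₀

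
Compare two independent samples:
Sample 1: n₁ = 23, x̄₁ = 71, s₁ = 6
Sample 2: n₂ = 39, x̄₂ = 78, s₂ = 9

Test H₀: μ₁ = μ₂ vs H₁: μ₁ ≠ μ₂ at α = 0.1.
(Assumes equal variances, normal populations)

Pooled variance: s²_p = [22×6² + 38×9²]/(60) = 64.5000
s_p = 8.0312
SE = s_p×√(1/n₁ + 1/n₂) = 8.0312×√(1/23 + 1/39) = 2.1114
t = (x̄₁ - x̄₂)/SE = (71 - 78)/2.1114 = -3.3153
df = 60, t-critical = ±1.671
Decision: reject H₀

Answer: t = -3.3153, reject H₀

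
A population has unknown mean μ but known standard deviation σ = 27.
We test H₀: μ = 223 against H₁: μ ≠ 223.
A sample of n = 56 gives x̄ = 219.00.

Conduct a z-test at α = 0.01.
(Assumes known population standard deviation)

Standard error: SE = σ/√n = 27/√56 = 3.6080
z-statistic: z = (x̄ - μ₀)/SE = (219.00 - 223)/3.6080 = -1.1086
Critical value: ±2.576
p-value = 0.2676
Decision: fail to reject H₀

Answer: z = -1.1086, fail to reject H₀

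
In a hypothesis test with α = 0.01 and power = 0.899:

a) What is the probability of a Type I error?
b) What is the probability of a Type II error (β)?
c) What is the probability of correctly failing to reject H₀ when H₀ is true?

Answer: a) 0.01, b) 0.101, c) 0.99

Derivation:
a) Type I error probability = α = 0.01
b) Power = P(reject H₀ | H₁ true) = 1 - β = 0.899, so Type II error probability = β = 1 - Power = 0.101
c) P(fail to reject H₀ | H₀ true) = 1 - α = 0.99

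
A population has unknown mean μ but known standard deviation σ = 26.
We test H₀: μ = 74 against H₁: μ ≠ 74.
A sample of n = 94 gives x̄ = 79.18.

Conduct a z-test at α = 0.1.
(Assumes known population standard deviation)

Standard error: SE = σ/√n = 26/√94 = 2.6817
z-statistic: z = (x̄ - μ₀)/SE = (79.18 - 74)/2.6817 = 1.9316
Critical value: ±1.645
p-value = 0.0534
Decision: reject H₀

Answer: z = 1.9316, reject H₀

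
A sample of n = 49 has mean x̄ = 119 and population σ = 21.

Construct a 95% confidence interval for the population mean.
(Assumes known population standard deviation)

Confidence level: 95%, α = 0.05
z_0.025 = 1.960
SE = σ/√n = 21/√49 = 3.0000
Margin of error = 1.960 × 3.0000 = 5.8800
CI: x̄ ± margin = 119 ± 5.8800
CI: (113.1200, 124.8800)

Answer: (113.1200, 124.8800)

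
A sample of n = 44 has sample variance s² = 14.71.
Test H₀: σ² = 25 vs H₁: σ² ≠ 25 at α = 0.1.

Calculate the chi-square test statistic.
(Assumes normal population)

df = n - 1 = 43
χ² = (n-1)s²/σ₀² = 43×14.71/25 = 25.3012
Critical values: χ²_{0.95,43} = 28.965, χ²_{0.05,43} = 59.304
Rejection region: χ² < 28.965 or χ² > 59.304
Decision: reject H₀

Answer: χ² = 25.3012, reject H₀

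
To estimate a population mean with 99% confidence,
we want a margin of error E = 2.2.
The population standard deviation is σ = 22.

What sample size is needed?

z_0.005 = 2.576
n = (z×σ/E)² = (2.576×22/2.2)²
n = 663.5776
Round up: n = 664

Answer: n = 664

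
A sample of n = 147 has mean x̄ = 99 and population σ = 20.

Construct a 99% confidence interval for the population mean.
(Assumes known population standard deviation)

Confidence level: 99%, α = 0.01
z_0.005 = 2.576
SE = σ/√n = 20/√147 = 1.6496
Margin of error = 2.576 × 1.6496 = 4.2494
CI: x̄ ± margin = 99 ± 4.2494
CI: (94.7506, 103.2494)

Answer: (94.7506, 103.2494)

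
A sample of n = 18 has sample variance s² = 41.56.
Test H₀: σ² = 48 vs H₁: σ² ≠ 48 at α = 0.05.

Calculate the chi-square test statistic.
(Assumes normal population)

Answer: χ² = 14.7192, fail to reject H₀

Derivation:
df = n - 1 = 17
χ² = (n-1)s²/σ₀² = 17×41.56/48 = 14.7192
Critical values: χ²_{0.975,17} = 7.564, χ²_{0.025,17} = 30.191
Rejection region: χ² < 7.564 or χ² > 30.191
Decision: fail to reject H₀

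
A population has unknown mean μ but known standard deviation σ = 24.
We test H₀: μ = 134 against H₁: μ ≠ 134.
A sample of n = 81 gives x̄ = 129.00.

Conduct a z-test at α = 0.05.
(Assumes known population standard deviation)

Answer: z = -1.8750, fail to reject H₀

Derivation:
Standard error: SE = σ/√n = 24/√81 = 2.6667
z-statistic: z = (x̄ - μ₀)/SE = (129.00 - 134)/2.6667 = -1.8750
Critical value: ±1.960
p-value = 0.0608
Decision: fail to reject H₀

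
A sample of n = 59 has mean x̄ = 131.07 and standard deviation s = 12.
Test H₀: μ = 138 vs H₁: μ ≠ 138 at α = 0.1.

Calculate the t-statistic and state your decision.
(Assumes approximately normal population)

Answer: t = -4.4358, reject H₀

Derivation:
df = n - 1 = 58
SE = s/√n = 12/√59 = 1.5623
t = (x̄ - μ₀)/SE = (131.07 - 138)/1.5623 = -4.4358
Critical value: t_{0.05,58} = ±1.672
p-value < 0.0001
Decision: reject H₀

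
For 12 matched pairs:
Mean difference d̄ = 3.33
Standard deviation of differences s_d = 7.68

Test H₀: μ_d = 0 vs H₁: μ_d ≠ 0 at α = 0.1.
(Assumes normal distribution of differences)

Answer: t = 1.5020, fail to reject H₀

Derivation:
df = n - 1 = 11
SE = s_d/√n = 7.68/√12 = 2.2170
t = d̄/SE = 3.33/2.2170 = 1.5020
Critical value: t_{0.05,11} = ±1.796
p-value ≈ 0.1612
Decision: fail to reject H₀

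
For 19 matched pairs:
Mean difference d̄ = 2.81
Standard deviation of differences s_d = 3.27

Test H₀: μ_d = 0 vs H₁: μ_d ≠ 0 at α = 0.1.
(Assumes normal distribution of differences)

Answer: t = 3.7457, reject H₀

Derivation:
df = n - 1 = 18
SE = s_d/√n = 3.27/√19 = 0.7502
t = d̄/SE = 2.81/0.7502 = 3.7457
Critical value: t_{0.05,18} = ±1.734
p-value ≈ 0.0015
Decision: reject H₀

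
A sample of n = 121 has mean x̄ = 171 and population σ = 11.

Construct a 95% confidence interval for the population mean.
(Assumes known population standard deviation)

Confidence level: 95%, α = 0.05
z_0.025 = 1.960
SE = σ/√n = 11/√121 = 1.0000
Margin of error = 1.960 × 1.0000 = 1.9600
CI: x̄ ± margin = 171 ± 1.9600
CI: (169.0400, 172.9600)

Answer: (169.0400, 172.9600)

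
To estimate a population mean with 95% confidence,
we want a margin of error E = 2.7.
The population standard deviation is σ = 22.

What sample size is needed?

Answer: n = 256

Derivation:
z_0.025 = 1.960
n = (z×σ/E)² = (1.960×22/2.7)²
n = 255.0527
Round up: n = 256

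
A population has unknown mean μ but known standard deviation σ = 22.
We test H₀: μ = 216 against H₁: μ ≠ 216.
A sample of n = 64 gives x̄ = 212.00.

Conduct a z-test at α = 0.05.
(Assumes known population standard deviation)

Answer: z = -1.4545, fail to reject H₀

Derivation:
Standard error: SE = σ/√n = 22/√64 = 2.7500
z-statistic: z = (x̄ - μ₀)/SE = (212.00 - 216)/2.7500 = -1.4545
Critical value: ±1.960
p-value = 0.1458
Decision: fail to reject H₀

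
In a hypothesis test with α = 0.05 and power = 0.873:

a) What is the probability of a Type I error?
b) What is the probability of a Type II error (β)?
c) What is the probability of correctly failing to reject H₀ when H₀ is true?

a) Type I error probability = α = 0.05
b) Power = P(reject H₀ | H₁ true) = 1 - β = 0.873, so Type II error probability = β = 1 - Power = 0.127
c) P(fail to reject H₀ | H₀ true) = 1 - α = 0.95

Answer: a) 0.05, b) 0.127, c) 0.95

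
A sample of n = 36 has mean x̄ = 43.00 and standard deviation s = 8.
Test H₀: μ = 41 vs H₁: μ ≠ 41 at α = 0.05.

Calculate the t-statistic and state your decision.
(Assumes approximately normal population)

df = n - 1 = 35
SE = s/√n = 8/√36 = 1.3333
t = (x̄ - μ₀)/SE = (43.00 - 41)/1.3333 = 1.5000
Critical value: t_{0.025,35} = ±2.030
p-value ≈ 0.1426
Decision: fail to reject H₀

Answer: t = 1.5000, fail to reject H₀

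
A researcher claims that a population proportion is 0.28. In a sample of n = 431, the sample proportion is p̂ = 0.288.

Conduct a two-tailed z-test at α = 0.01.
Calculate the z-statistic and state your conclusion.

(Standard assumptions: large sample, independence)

H₀: p = 0.28, H₁: p ≠ 0.28
Standard error: SE = √(p₀(1-p₀)/n) = √(0.28×0.72/431) = 0.021628
z-statistic: z = (p̂ - p₀)/SE = (0.288 - 0.28)/0.021628 = 0.3699
Critical value: z_0.005 = ±2.576
p-value = 0.7115
Decision: fail to reject H₀ at α = 0.01

Answer: z = 0.3699, fail to reject H₀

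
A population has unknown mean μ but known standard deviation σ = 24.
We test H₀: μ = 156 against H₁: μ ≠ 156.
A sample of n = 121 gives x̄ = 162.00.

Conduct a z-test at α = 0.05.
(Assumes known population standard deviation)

Answer: z = 2.7500, reject H₀

Derivation:
Standard error: SE = σ/√n = 24/√121 = 2.1818
z-statistic: z = (x̄ - μ₀)/SE = (162.00 - 156)/2.1818 = 2.7500
Critical value: ±1.960
p-value = 0.0060
Decision: reject H₀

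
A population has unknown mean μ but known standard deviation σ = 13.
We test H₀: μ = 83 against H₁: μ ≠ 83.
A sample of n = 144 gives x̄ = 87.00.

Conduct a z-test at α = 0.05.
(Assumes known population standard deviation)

Standard error: SE = σ/√n = 13/√144 = 1.0833
z-statistic: z = (x̄ - μ₀)/SE = (87.00 - 83)/1.0833 = 3.6924
Critical value: ±1.960
p-value = 0.0002
Decision: reject H₀

Answer: z = 3.6924, reject H₀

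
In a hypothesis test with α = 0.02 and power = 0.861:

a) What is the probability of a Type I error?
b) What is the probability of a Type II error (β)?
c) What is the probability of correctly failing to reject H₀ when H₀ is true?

Answer: a) 0.02, b) 0.139, c) 0.98

Derivation:
a) Type I error probability = α = 0.02
b) Power = P(reject H₀ | H₁ true) = 1 - β = 0.861, so Type II error probability = β = 1 - Power = 0.139
c) P(fail to reject H₀ | H₀ true) = 1 - α = 0.98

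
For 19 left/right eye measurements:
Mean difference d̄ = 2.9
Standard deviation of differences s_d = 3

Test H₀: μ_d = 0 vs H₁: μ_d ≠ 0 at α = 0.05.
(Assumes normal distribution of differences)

Answer: t = 4.2139, reject H₀

Derivation:
df = n - 1 = 18
SE = s_d/√n = 3/√19 = 0.6882
t = d̄/SE = 2.9/0.6882 = 4.2139
Critical value: t_{0.025,18} = ±2.101
p-value ≈ 0.0005
Decision: reject H₀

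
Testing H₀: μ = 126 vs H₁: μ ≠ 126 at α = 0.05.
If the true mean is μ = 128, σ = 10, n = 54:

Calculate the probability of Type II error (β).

Answer: β ≈ 0.6877

Derivation:
SE = σ/√n = 10/√54 = 1.3608
Critical values: μ₀ ± z_0.025×SE = 126 ± 1.960×1.3608
Acceptance region: (123.3328, 128.6672)
Under H₁ (μ = 128): z_high = (128.6672 - 128)/1.3608 = 0.4903, z_low = (123.3328 - 128)/1.3608 = -3.4297
β = P(not reject | H₁) = Φ(0.4903) - Φ(-3.4297) ≈ 0.6877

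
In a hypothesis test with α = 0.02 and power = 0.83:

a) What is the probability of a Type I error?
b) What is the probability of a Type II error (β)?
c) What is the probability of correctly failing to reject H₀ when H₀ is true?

a) Type I error probability = α = 0.02
b) Power = P(reject H₀ | H₁ true) = 1 - β = 0.83, so Type II error probability = β = 1 - Power = 0.17
c) P(fail to reject H₀ | H₀ true) = 1 - α = 0.98

Answer: a) 0.02, b) 0.17, c) 0.98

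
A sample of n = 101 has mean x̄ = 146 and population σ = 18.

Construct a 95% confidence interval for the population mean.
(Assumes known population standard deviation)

Confidence level: 95%, α = 0.05
z_0.025 = 1.960
SE = σ/√n = 18/√101 = 1.7911
Margin of error = 1.960 × 1.7911 = 3.5106
CI: x̄ ± margin = 146 ± 3.5106
CI: (142.4894, 149.5106)

Answer: (142.4894, 149.5106)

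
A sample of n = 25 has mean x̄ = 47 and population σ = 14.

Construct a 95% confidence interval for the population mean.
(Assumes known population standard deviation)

Confidence level: 95%, α = 0.05
z_0.025 = 1.960
SE = σ/√n = 14/√25 = 2.8000
Margin of error = 1.960 × 2.8000 = 5.4880
CI: x̄ ± margin = 47 ± 5.4880
CI: (41.5120, 52.4880)

Answer: (41.5120, 52.4880)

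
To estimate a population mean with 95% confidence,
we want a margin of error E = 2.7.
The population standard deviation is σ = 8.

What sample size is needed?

z_0.025 = 1.960
n = (z×σ/E)² = (1.960×8/2.7)²
n = 33.7260
Round up: n = 34

Answer: n = 34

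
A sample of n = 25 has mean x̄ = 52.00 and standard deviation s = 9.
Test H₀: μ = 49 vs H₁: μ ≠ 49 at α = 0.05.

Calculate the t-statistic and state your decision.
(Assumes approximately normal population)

df = n - 1 = 24
SE = s/√n = 9/√25 = 1.8000
t = (x̄ - μ₀)/SE = (52.00 - 49)/1.8000 = 1.6667
Critical value: t_{0.025,24} = ±2.064
p-value ≈ 0.1086
Decision: fail to reject H₀

Answer: t = 1.6667, fail to reject H₀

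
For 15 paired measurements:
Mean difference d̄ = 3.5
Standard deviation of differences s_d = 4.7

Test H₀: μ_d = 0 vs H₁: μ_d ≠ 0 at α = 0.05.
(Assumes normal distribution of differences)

Answer: t = 2.8842, reject H₀

Derivation:
df = n - 1 = 14
SE = s_d/√n = 4.7/√15 = 1.2135
t = d̄/SE = 3.5/1.2135 = 2.8842
Critical value: t_{0.025,14} = ±2.145
p-value ≈ 0.0120
Decision: reject H₀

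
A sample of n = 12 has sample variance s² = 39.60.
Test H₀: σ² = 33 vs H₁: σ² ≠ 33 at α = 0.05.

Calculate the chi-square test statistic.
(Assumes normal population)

df = n - 1 = 11
χ² = (n-1)s²/σ₀² = 11×39.60/33 = 13.2000
Critical values: χ²_{0.975,11} = 3.816, χ²_{0.025,11} = 21.920
Rejection region: χ² < 3.816 or χ² > 21.920
Decision: fail to reject H₀

Answer: χ² = 13.2000, fail to reject H₀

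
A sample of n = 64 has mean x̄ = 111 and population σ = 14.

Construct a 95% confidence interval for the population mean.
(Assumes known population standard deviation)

Answer: (107.5700, 114.4300)

Derivation:
Confidence level: 95%, α = 0.05
z_0.025 = 1.960
SE = σ/√n = 14/√64 = 1.7500
Margin of error = 1.960 × 1.7500 = 3.4300
CI: x̄ ± margin = 111 ± 3.4300
CI: (107.5700, 114.4300)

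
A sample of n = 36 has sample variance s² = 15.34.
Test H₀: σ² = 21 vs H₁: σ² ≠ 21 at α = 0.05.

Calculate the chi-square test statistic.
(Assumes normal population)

Answer: χ² = 25.5667, fail to reject H₀

Derivation:
df = n - 1 = 35
χ² = (n-1)s²/σ₀² = 35×15.34/21 = 25.5667
Critical values: χ²_{0.975,35} = 20.569, χ²_{0.025,35} = 53.203
Rejection region: χ² < 20.569 or χ² > 53.203
Decision: fail to reject H₀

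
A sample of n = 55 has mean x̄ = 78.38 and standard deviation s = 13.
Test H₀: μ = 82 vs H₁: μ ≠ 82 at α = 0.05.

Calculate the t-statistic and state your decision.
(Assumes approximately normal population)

Answer: t = -2.0651, reject H₀

Derivation:
df = n - 1 = 54
SE = s/√n = 13/√55 = 1.7529
t = (x̄ - μ₀)/SE = (78.38 - 82)/1.7529 = -2.0651
Critical value: t_{0.025,54} = ±2.005
p-value ≈ 0.0437
Decision: reject H₀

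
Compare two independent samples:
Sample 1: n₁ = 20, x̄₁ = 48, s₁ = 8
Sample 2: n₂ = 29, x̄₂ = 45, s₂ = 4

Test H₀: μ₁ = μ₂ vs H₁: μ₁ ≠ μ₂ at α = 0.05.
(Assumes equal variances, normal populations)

Answer: t = 1.7346, fail to reject H₀

Derivation:
Pooled variance: s²_p = [19×8² + 28×4²]/(47) = 35.4043
s_p = 5.9502
SE = s_p×√(1/n₁ + 1/n₂) = 5.9502×√(1/20 + 1/29) = 1.7295
t = (x̄₁ - x̄₂)/SE = (48 - 45)/1.7295 = 1.7346
df = 47, t-critical = ±2.012
Decision: fail to reject H₀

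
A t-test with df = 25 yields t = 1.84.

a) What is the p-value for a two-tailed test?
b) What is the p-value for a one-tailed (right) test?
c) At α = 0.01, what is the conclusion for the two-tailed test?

Using t-distribution with df = 25:
a) Two-tailed: p = 2×P(T > 1.84) = 0.0777
b) One-tailed: p = P(T > 1.84) = 0.0388
c) 0.0777 ≥ 0.01, fail to reject H₀

Answer: a) 0.0777, b) 0.0388, c) fail to reject H₀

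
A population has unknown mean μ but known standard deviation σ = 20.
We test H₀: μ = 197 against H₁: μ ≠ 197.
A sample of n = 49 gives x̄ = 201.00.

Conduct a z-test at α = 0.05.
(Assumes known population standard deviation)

Standard error: SE = σ/√n = 20/√49 = 2.8571
z-statistic: z = (x̄ - μ₀)/SE = (201.00 - 197)/2.8571 = 1.4000
Critical value: ±1.960
p-value = 0.1615
Decision: fail to reject H₀

Answer: z = 1.4000, fail to reject H₀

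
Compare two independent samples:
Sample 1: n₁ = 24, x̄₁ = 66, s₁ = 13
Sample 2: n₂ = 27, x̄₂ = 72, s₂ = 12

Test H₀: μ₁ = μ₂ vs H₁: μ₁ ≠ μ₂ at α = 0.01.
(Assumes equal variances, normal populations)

Answer: t = -1.7138, fail to reject H₀

Derivation:
Pooled variance: s²_p = [23×13² + 26×12²]/(49) = 155.7347
s_p = 12.4794
SE = s_p×√(1/n₁ + 1/n₂) = 12.4794×√(1/24 + 1/27) = 3.5010
t = (x̄₁ - x̄₂)/SE = (66 - 72)/3.5010 = -1.7138
df = 49, t-critical = ±2.680
Decision: fail to reject H₀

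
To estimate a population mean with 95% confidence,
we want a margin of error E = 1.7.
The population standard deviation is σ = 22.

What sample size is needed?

Answer: n = 644

Derivation:
z_0.025 = 1.960
n = (z×σ/E)² = (1.960×22/1.7)²
n = 643.3683
Round up: n = 644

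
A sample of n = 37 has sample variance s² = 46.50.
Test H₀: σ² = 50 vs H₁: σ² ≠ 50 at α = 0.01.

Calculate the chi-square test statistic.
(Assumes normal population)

df = n - 1 = 36
χ² = (n-1)s²/σ₀² = 36×46.50/50 = 33.4800
Critical values: χ²_{0.995,36} = 17.887, χ²_{0.005,36} = 61.581
Rejection region: χ² < 17.887 or χ² > 61.581
Decision: fail to reject H₀

Answer: χ² = 33.4800, fail to reject H₀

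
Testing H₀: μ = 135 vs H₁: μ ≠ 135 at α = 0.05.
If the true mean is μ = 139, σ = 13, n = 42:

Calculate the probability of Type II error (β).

SE = σ/√n = 13/√42 = 2.0059
Critical values: μ₀ ± z_0.025×SE = 135 ± 1.960×2.0059
Acceptance region: (131.0684, 138.9316)
Under H₁ (μ = 139): z_high = (138.9316 - 139)/2.0059 = -0.0341, z_low = (131.0684 - 139)/2.0059 = -3.9541
β = P(not reject | H₁) = Φ(-0.0341) - Φ(-3.9541) ≈ 0.4864

Answer: β ≈ 0.4864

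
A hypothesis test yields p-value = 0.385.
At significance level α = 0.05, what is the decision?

Compare p-value to α:
0.385 ≥ 0.05
Decision: fail to reject H₀

Answer: fail to reject H₀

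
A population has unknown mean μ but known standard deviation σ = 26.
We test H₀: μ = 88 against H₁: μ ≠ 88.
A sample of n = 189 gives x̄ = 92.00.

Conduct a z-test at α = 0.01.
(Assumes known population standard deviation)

Answer: z = 2.1151, fail to reject H₀

Derivation:
Standard error: SE = σ/√n = 26/√189 = 1.8912
z-statistic: z = (x̄ - μ₀)/SE = (92.00 - 88)/1.8912 = 2.1151
Critical value: ±2.576
p-value = 0.0344
Decision: fail to reject H₀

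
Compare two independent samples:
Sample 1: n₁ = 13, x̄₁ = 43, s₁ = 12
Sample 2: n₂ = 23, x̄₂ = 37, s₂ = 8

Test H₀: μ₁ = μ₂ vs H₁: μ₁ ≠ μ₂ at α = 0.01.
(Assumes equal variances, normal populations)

Pooled variance: s²_p = [12×12² + 22×8²]/(34) = 92.2353
s_p = 9.6039
SE = s_p×√(1/n₁ + 1/n₂) = 9.6039×√(1/13 + 1/23) = 3.3324
t = (x̄₁ - x̄₂)/SE = (43 - 37)/3.3324 = 1.8005
df = 34, t-critical = ±2.728
Decision: fail to reject H₀

Answer: t = 1.8005, fail to reject H₀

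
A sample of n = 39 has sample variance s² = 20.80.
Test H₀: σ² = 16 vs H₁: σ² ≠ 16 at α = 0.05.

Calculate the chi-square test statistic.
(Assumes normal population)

Answer: χ² = 49.4000, fail to reject H₀

Derivation:
df = n - 1 = 38
χ² = (n-1)s²/σ₀² = 38×20.80/16 = 49.4000
Critical values: χ²_{0.975,38} = 22.878, χ²_{0.025,38} = 56.896
Rejection region: χ² < 22.878 or χ² > 56.896
Decision: fail to reject H₀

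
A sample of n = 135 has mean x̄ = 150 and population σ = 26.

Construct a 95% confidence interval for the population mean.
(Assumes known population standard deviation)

Answer: (145.6141, 154.3859)

Derivation:
Confidence level: 95%, α = 0.05
z_0.025 = 1.960
SE = σ/√n = 26/√135 = 2.2377
Margin of error = 1.960 × 2.2377 = 4.3859
CI: x̄ ± margin = 150 ± 4.3859
CI: (145.6141, 154.3859)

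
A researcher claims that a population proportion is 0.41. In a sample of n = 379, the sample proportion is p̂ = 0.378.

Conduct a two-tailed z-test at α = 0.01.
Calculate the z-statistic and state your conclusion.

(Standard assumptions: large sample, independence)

Answer: z = -1.2666, fail to reject H₀

Derivation:
H₀: p = 0.41, H₁: p ≠ 0.41
Standard error: SE = √(p₀(1-p₀)/n) = √(0.41×0.59/379) = 0.025264
z-statistic: z = (p̂ - p₀)/SE = (0.378 - 0.41)/0.025264 = -1.2666
Critical value: z_0.005 = ±2.576
p-value = 0.2053
Decision: fail to reject H₀ at α = 0.01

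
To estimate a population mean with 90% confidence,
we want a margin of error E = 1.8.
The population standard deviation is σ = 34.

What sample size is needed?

z_0.05 = 1.645
n = (z×σ/E)² = (1.645×34/1.8)²
n = 965.4830
Round up: n = 966

Answer: n = 966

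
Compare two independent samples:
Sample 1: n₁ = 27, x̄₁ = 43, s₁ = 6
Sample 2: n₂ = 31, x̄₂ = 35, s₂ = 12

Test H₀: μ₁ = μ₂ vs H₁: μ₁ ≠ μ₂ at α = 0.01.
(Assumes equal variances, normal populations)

Answer: t = 3.1369, reject H₀

Derivation:
Pooled variance: s²_p = [26×6² + 30×12²]/(56) = 93.8571
s_p = 9.6880
SE = s_p×√(1/n₁ + 1/n₂) = 9.6880×√(1/27 + 1/31) = 2.5503
t = (x̄₁ - x̄₂)/SE = (43 - 35)/2.5503 = 3.1369
df = 56, t-critical = ±2.667
Decision: reject H₀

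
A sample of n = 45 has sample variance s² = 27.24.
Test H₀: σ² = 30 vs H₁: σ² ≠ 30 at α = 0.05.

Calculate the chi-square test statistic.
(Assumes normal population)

Answer: χ² = 39.9520, fail to reject H₀

Derivation:
df = n - 1 = 44
χ² = (n-1)s²/σ₀² = 44×27.24/30 = 39.9520
Critical values: χ²_{0.975,44} = 27.575, χ²_{0.025,44} = 64.201
Rejection region: χ² < 27.575 or χ² > 64.201
Decision: fail to reject H₀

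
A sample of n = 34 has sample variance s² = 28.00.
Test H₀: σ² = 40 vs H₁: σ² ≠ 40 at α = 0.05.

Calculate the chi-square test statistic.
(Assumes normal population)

Answer: χ² = 23.1000, fail to reject H₀

Derivation:
df = n - 1 = 33
χ² = (n-1)s²/σ₀² = 33×28.00/40 = 23.1000
Critical values: χ²_{0.975,33} = 19.047, χ²_{0.025,33} = 50.725
Rejection region: χ² < 19.047 or χ² > 50.725
Decision: fail to reject H₀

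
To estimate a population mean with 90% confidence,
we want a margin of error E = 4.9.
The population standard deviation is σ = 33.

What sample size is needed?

z_0.05 = 1.645
n = (z×σ/E)² = (1.645×33/4.9)²
n = 122.7347
Round up: n = 123

Answer: n = 123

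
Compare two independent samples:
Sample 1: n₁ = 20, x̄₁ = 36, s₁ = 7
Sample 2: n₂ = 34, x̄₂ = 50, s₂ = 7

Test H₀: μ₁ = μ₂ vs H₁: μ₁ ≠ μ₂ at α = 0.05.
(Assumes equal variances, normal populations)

Pooled variance: s²_p = [19×7² + 33×7²]/(52) = 49.0000
s_p = 7.0000
SE = s_p×√(1/n₁ + 1/n₂) = 7.0000×√(1/20 + 1/34) = 1.9726
t = (x̄₁ - x̄₂)/SE = (36 - 50)/1.9726 = -7.0972
df = 52, t-critical = ±2.007
Decision: reject H₀

Answer: t = -7.0972, reject H₀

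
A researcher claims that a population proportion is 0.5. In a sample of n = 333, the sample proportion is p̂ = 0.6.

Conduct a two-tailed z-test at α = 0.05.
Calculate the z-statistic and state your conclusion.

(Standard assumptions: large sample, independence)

H₀: p = 0.5, H₁: p ≠ 0.5
Standard error: SE = √(p₀(1-p₀)/n) = √(0.5×0.5/333) = 0.027400
z-statistic: z = (p̂ - p₀)/SE = (0.6 - 0.5)/0.027400 = 3.6496
Critical value: z_0.025 = ±1.960
p-value = 0.0003
Decision: reject H₀ at α = 0.05

Answer: z = 3.6496, reject H₀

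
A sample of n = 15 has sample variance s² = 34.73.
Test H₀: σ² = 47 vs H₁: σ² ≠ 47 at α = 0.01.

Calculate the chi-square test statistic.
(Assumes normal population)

Answer: χ² = 10.3451, fail to reject H₀

Derivation:
df = n - 1 = 14
χ² = (n-1)s²/σ₀² = 14×34.73/47 = 10.3451
Critical values: χ²_{0.995,14} = 4.075, χ²_{0.005,14} = 31.319
Rejection region: χ² < 4.075 or χ² > 31.319
Decision: fail to reject H₀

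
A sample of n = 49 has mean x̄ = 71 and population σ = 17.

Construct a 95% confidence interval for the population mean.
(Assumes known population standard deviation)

Confidence level: 95%, α = 0.05
z_0.025 = 1.960
SE = σ/√n = 17/√49 = 2.4286
Margin of error = 1.960 × 2.4286 = 4.7601
CI: x̄ ± margin = 71 ± 4.7601
CI: (66.2399, 75.7601)

Answer: (66.2399, 75.7601)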